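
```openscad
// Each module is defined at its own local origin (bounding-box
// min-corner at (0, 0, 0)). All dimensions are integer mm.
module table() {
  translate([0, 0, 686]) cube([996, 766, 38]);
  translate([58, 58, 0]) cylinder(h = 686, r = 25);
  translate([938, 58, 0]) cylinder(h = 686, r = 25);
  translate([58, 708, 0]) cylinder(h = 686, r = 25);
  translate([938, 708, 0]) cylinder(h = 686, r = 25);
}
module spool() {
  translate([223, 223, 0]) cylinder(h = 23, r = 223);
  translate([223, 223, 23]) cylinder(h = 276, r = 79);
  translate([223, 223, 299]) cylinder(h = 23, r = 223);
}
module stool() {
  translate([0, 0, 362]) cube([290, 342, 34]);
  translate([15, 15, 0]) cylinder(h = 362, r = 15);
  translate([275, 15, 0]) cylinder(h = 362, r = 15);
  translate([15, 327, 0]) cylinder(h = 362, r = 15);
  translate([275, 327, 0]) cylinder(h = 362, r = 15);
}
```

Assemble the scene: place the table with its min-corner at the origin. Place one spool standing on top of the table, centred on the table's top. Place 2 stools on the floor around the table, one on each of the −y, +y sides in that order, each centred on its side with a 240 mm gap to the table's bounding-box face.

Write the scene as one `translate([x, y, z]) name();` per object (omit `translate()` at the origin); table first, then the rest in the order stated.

table();
translate([275, 160, 724]) spool();
translate([353, -582, 0]) stool();
translate([353, 1006, 0]) stool();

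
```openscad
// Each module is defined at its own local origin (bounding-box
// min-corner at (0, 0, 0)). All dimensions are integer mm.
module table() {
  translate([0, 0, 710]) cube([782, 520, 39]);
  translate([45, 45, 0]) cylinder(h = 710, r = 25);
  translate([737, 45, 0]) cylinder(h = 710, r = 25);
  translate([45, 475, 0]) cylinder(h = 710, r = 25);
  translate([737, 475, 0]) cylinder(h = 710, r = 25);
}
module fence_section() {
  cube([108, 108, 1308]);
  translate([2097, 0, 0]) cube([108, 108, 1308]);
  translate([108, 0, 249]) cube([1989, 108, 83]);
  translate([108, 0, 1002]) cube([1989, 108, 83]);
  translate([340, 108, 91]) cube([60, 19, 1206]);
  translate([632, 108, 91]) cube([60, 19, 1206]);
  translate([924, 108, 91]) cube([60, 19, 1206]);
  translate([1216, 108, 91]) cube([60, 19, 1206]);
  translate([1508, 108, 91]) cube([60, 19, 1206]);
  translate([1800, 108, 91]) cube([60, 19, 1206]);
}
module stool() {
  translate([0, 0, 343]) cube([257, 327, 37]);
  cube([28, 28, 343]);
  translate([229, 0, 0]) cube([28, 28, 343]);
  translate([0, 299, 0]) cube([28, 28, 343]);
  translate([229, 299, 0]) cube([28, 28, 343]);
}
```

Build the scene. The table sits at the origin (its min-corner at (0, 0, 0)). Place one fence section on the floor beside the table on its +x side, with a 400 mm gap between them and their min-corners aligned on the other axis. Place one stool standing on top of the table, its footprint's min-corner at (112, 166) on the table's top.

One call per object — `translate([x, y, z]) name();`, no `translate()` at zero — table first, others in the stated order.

table();
translate([1182, 0, 0]) fence_section();
translate([112, 166, 749]) stool();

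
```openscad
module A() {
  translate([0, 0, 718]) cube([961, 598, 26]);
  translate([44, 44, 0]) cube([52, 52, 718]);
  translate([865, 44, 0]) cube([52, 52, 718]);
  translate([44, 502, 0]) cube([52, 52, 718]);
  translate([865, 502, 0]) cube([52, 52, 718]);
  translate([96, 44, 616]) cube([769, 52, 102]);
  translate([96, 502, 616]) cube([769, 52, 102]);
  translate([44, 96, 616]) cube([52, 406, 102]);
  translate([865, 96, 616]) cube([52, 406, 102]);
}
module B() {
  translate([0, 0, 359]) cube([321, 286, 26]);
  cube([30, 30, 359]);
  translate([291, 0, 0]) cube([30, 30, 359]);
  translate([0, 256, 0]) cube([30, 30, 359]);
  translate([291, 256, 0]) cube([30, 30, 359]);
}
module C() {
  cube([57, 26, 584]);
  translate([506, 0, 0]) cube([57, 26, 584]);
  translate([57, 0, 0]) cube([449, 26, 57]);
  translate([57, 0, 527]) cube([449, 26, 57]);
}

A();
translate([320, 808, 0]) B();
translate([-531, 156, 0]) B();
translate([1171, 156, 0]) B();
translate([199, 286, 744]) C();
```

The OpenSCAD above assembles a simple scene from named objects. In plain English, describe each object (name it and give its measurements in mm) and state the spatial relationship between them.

A is a rectangular dining table. The top is 961×598×26 mm with its upper surface at z = 744 mm. It stands on four 52×52 mm square legs, each inset 44 mm from the nearest pair of top edges, running from the floor to the underside of the top. Four apron rails, 52 mm thick and 102 mm tall, run between adjacent legs with their top edges flush with the underside of the top and their outer faces flush with the legs' outer faces.

B is a four-legged stool. The seat is 321×286 mm, 26 mm thick, top at z = 385 mm. It stands on four square legs, each 30×30 mm in cross-section, from z = 0 to the seat underside, each flush with a corner of the seat.

C is a picture frame with a 449×470 mm rectangular opening (x by z) and a uniform 57 mm border on every side. Frame depth is 26 mm along y. It is built from two vertical stiles running the full outside height and two horizontal rails spanning the gap between the stiles.

Three stools sit around the table at the +y, −x, +x sides. The picture frame is on top of the table, centred.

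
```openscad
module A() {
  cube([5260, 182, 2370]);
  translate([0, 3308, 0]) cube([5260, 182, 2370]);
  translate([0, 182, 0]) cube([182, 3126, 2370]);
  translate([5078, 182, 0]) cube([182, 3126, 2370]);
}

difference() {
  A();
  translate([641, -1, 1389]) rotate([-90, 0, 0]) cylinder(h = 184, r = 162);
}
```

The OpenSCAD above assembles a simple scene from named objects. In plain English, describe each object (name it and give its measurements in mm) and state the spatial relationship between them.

A is a box-shaped house frame (walls only): outside footprint 5260×3490 mm, wall height 2370 mm, wall thickness 182 mm. The two y-facing walls run the full x-width; the two x-facing walls fit between the inner faces of the y-facing walls.

The house frame has a circular hole of radius 162 mm through its front wall, centred at (x = 641, z = 1389).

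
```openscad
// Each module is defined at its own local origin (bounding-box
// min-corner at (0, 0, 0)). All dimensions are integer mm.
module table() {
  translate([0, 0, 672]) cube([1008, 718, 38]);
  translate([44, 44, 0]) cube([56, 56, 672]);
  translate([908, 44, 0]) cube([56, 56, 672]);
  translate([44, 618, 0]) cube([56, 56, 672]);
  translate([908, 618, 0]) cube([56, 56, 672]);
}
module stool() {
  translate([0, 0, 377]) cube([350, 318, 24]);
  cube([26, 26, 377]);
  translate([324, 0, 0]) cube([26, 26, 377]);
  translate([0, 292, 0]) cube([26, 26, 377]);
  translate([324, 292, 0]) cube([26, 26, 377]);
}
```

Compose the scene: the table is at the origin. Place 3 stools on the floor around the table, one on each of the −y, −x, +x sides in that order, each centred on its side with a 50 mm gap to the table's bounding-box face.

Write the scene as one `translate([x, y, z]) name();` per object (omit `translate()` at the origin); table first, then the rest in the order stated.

table();
translate([329, -368, 0]) stool();
translate([-400, 200, 0]) stool();
translate([1058, 200, 0]) stool();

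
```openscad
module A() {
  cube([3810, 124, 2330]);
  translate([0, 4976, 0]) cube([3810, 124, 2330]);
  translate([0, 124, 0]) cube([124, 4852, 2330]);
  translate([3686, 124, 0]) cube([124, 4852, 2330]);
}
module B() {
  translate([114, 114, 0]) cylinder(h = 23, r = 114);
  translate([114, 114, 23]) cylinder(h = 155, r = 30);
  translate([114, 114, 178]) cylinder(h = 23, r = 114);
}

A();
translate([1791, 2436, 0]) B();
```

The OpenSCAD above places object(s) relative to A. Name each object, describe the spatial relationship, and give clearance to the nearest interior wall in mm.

A is a house frame. B is a spool. The spool sits inside the house frame, centred. The clearance to the nearest interior wall is 1667 mm.

Clearances: x = 1667, y = 2312; minimum 1667 mm.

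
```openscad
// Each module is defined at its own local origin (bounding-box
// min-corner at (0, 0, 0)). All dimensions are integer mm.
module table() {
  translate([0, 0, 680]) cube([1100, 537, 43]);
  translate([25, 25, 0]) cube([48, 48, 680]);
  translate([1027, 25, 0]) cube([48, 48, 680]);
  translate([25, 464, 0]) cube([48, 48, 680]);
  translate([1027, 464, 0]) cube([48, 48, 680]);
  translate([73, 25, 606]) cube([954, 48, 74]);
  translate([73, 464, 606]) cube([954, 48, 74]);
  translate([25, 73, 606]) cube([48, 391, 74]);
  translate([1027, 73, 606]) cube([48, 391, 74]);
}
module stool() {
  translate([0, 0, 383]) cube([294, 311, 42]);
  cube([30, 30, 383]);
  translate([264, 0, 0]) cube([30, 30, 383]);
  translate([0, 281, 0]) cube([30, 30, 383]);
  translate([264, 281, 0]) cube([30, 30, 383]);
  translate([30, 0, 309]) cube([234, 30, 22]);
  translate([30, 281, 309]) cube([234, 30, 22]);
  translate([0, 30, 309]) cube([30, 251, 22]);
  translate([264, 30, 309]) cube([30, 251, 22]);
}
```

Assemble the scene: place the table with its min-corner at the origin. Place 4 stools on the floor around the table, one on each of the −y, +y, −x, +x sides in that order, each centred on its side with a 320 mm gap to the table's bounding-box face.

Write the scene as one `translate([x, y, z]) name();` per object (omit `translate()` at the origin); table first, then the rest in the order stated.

table();
translate([403, -631, 0]) stool();
translate([403, 857, 0]) stool();
translate([-614, 113, 0]) stool();
translate([1420, 113, 0]) stool();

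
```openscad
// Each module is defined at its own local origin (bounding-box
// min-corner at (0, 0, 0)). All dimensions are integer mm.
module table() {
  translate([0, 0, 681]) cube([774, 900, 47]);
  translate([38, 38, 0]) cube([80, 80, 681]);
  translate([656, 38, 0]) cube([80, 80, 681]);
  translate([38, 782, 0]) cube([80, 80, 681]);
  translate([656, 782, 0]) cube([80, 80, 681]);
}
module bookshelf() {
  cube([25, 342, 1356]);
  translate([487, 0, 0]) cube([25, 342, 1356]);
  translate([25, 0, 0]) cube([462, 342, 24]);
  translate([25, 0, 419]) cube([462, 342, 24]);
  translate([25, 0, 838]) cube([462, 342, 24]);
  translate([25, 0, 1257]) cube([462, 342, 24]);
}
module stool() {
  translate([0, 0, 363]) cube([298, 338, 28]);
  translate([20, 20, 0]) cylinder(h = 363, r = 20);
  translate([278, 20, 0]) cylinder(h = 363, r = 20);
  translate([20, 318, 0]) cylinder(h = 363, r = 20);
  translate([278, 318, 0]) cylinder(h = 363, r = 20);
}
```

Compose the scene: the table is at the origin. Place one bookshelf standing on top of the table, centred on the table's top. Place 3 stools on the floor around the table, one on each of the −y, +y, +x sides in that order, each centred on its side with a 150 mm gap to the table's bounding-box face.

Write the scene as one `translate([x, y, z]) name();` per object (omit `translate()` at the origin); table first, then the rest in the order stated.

table();
translate([131, 279, 728]) bookshelf();
translate([238, -488, 0]) stool();
translate([238, 1050, 0]) stool();
translate([924, 281, 0]) stool();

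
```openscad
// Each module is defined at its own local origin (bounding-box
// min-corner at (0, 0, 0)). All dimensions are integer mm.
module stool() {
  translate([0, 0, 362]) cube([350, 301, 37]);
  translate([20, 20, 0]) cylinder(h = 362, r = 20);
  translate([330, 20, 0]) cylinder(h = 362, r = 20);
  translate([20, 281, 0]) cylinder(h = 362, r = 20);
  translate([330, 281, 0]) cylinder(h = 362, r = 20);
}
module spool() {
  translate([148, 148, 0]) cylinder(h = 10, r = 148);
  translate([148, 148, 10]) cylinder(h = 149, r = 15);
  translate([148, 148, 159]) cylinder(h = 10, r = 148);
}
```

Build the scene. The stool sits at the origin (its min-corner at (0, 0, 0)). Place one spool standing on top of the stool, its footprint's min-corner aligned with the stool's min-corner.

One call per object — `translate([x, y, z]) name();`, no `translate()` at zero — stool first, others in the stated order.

stool();
translate([0, 0, 399]) spool();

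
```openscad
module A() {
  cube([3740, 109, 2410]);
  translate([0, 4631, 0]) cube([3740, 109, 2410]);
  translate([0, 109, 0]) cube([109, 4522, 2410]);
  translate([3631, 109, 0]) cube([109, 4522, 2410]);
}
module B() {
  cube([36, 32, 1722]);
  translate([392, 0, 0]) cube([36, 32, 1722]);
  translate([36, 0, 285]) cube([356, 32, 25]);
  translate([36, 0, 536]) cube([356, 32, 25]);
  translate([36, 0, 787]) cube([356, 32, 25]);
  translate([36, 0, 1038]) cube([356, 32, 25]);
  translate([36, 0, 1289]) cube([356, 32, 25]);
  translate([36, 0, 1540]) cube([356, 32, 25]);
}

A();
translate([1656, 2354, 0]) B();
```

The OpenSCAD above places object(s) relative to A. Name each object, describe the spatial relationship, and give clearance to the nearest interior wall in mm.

Clearances: x = 1547, y = 2245; minimum 1547 mm.

A is a house frame. B is a ladder. The ladder sits inside the house frame, centred. The clearance to the nearest interior wall is 1547 mm.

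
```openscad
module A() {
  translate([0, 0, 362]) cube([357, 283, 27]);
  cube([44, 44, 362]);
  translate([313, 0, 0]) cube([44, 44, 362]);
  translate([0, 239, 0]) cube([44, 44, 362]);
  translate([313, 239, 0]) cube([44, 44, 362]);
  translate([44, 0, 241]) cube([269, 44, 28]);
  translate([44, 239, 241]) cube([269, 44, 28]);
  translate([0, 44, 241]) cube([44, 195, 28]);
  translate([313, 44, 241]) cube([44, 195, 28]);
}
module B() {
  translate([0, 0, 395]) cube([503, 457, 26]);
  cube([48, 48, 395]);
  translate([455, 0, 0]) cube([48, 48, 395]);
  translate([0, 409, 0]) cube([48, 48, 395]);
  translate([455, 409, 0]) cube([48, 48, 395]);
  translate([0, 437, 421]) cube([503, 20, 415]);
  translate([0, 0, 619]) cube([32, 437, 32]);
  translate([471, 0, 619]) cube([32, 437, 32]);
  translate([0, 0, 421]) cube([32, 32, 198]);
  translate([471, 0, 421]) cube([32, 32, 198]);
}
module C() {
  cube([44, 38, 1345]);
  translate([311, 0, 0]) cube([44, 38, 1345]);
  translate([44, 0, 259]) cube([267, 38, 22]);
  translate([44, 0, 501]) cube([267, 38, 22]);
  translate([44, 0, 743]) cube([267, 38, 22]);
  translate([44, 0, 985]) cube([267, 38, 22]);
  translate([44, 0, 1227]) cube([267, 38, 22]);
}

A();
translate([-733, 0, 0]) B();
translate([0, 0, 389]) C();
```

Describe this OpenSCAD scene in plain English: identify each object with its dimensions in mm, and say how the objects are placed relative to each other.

A is a simple wooden stool: a rectangular seat 357 mm (x) by 283 mm (y), 27 mm thick, top face at z = 389 mm, on four square legs, each 44×44 mm in cross-section. The legs rest on z = 0, each flush with a corner of the seat. Four stretchers, 44 mm wide and 28 mm tall, connect adjacent legs with their undersides at z = 241 mm, each running between the inner faces of the legs it joins and aligned with the legs' outer faces on the other axis.

B is a chair: 503×457 mm seat, 26 mm thick, top at z = 421 mm, on four 48 mm square corner legs flush with the seat edges. A 20 mm thick backrest slab spans the full seat width, extending 415 mm above the seat top, its back face flush with the seat's +y edge. Two armrests of 32×32 mm section run along each side from the seat's front edge to the front of the backrest, top faces 230 mm above the seat top and outer faces flush with the seat's x-edges; a 32×32 mm post under the front of each armrest stands on the seat at the front corner.

C is a wooden ladder with two side rails of 44×38 mm section and 1345 mm height, set 355 mm apart overall. Between them run 5 rectangular rungs (38 mm deep, 22 mm thick), front faces flush with the rails' −y face. The bottom of the first rung is 259 mm above the floor and each subsequent rung is 242 mm higher than the one below.

The chair is on the floor beside the stool on its −x side. The ladder is on top of the stool.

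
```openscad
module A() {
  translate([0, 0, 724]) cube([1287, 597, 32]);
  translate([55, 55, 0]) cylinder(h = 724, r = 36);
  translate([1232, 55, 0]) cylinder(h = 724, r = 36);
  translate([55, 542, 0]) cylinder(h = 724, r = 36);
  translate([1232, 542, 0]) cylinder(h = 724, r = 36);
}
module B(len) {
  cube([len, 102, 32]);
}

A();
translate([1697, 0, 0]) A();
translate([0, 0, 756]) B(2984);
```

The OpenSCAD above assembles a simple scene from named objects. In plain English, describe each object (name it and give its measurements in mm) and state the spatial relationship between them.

A is a table with a 1287×597 mm rectangular top, 32 mm thick, top surface at z = 756 mm, supported by four round legs of 72 mm diameter, each leg's bounding box inset 19 mm from the nearest pair of top edges, running from the floor.

B is a rectangular beam 2984 mm long (x), 102 mm deep (y), 32 mm thick (z).

The beam spans the tops of two tables placed 410 mm apart, resting at z = 756 mm.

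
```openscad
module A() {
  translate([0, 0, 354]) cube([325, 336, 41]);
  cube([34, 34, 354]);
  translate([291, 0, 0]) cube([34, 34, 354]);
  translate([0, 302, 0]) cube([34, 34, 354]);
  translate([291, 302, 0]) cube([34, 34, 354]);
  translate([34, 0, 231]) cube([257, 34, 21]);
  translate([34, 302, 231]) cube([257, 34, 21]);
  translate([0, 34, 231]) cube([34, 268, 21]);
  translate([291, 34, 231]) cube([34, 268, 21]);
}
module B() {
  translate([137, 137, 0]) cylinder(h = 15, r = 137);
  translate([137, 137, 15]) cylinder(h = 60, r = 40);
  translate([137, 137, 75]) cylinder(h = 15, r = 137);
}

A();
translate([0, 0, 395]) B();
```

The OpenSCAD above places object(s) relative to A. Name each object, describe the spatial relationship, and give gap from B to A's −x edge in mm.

A is a stool. B is a spool. The spool is on top of the stool. The gap from the spool to the stool's −x edge is 0 mm.

The spool's min-x is at 0; the stool's min-x is 0; gap = 0 mm.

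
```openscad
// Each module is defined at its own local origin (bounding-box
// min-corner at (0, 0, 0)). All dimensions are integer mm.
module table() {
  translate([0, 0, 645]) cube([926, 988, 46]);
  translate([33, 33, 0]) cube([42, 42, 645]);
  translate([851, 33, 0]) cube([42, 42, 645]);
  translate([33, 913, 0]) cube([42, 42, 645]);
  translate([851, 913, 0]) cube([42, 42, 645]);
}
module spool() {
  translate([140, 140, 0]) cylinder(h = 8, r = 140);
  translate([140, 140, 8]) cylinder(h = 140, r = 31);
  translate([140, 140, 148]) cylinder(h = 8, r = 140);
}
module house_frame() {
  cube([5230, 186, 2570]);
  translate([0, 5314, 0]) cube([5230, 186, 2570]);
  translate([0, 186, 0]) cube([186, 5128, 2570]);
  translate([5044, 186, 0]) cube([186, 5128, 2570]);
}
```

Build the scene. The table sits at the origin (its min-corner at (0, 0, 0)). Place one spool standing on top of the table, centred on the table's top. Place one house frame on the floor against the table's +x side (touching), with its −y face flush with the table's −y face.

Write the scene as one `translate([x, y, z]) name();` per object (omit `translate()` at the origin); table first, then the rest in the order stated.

table();
translate([323, 354, 691]) spool();
translate([926, 0, 0]) house_frame();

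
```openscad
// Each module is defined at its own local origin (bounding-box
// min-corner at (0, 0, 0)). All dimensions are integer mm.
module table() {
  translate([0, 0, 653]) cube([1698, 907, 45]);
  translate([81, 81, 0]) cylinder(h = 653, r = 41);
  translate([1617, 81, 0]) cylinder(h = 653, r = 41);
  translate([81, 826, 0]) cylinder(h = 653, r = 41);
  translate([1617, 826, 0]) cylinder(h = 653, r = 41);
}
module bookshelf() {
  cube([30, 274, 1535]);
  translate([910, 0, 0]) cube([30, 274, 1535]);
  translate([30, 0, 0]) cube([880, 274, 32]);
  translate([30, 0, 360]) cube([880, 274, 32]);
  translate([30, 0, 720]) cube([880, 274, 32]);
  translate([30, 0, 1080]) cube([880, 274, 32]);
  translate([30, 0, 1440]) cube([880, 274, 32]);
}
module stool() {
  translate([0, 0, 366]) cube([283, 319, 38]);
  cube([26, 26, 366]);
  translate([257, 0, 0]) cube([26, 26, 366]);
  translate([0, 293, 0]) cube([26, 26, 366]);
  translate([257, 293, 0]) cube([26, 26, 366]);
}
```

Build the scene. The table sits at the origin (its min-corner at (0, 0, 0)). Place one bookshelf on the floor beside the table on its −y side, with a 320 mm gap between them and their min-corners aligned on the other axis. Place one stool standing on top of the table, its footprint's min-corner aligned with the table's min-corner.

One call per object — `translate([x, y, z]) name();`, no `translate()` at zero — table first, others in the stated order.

table();
translate([0, -594, 0]) bookshelf();
translate([0, 0, 698]) stool();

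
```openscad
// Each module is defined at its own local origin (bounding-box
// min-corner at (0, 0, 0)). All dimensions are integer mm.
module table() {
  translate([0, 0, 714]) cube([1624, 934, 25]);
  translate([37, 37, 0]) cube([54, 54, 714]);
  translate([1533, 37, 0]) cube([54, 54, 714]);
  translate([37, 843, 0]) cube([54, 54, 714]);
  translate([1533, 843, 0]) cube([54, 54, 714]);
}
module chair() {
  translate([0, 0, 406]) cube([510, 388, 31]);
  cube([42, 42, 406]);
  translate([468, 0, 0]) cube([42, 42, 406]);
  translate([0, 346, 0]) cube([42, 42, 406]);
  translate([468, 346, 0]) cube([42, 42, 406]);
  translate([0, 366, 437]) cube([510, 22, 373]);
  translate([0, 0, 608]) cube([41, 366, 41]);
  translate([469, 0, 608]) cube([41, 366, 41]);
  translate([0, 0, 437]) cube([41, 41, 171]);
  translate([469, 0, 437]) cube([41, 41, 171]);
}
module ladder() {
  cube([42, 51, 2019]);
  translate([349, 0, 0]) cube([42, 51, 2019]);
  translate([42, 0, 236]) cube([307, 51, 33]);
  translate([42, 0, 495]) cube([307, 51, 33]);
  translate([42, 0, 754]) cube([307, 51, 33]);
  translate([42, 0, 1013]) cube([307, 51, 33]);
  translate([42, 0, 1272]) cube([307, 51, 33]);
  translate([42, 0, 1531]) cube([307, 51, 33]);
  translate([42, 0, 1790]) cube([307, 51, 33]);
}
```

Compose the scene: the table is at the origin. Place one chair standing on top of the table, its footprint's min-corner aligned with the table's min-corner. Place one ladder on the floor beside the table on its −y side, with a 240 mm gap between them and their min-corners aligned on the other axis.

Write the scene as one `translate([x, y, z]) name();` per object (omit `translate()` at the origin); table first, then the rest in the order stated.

table();
translate([0, 0, 739]) chair();
translate([0, -291, 0]) ladder();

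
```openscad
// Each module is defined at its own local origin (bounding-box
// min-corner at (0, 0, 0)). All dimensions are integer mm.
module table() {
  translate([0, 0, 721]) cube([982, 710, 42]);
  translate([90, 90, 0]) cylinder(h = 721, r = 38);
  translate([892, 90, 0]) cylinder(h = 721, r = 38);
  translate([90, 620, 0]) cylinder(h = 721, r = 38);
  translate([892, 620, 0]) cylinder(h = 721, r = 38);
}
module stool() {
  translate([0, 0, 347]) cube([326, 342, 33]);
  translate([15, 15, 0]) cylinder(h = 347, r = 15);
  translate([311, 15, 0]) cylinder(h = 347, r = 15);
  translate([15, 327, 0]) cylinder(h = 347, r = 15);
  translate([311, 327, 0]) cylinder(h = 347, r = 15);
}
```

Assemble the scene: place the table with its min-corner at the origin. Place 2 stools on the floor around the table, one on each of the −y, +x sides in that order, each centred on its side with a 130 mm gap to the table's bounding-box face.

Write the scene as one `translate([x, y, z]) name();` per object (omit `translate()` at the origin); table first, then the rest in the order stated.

table();
translate([328, -472, 0]) stool();
translate([1112, 184, 0]) stool();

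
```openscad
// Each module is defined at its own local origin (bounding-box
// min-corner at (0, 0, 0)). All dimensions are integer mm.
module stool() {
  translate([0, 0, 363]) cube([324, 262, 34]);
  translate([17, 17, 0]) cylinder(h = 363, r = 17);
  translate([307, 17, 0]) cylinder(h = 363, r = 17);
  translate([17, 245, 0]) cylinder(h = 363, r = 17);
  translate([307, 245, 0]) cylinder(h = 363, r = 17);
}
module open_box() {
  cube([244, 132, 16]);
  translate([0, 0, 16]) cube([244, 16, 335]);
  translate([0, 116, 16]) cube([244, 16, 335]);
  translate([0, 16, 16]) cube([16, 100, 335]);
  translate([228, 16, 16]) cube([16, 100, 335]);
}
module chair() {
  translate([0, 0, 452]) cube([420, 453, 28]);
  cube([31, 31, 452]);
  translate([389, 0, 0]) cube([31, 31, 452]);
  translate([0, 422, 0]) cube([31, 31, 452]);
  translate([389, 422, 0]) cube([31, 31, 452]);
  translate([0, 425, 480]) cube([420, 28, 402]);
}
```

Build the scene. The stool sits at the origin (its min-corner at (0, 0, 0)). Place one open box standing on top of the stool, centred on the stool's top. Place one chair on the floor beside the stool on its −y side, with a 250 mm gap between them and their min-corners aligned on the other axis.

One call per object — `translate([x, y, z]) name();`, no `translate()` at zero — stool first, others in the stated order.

stool();
translate([40, 65, 397]) open_box();
translate([0, -703, 0]) chair();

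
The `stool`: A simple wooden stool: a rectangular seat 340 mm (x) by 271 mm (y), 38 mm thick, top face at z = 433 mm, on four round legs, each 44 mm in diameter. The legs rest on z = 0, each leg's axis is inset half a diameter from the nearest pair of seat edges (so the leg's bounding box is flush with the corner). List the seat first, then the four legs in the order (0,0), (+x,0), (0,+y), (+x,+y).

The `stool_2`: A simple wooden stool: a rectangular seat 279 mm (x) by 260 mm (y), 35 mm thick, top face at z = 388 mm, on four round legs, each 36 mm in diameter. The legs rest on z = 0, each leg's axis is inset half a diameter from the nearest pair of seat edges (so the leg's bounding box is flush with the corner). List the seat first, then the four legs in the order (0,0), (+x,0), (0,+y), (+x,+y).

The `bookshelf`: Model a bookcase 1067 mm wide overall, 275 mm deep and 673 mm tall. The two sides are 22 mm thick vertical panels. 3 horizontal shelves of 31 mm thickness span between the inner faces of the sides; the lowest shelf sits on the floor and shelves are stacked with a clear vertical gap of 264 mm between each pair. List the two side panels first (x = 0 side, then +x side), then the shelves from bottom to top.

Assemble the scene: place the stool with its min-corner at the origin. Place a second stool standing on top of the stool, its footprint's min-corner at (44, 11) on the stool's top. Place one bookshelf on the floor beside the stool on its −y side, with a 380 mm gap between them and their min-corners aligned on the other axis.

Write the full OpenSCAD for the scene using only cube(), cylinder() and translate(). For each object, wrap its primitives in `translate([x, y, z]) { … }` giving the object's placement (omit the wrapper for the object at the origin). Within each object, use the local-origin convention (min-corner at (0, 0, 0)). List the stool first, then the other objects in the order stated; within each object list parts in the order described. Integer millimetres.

translate([0, 0, 395]) cube([340, 271, 38]);
translate([22, 22, 0]) cylinder(h = 395, r = 22);
translate([318, 22, 0]) cylinder(h = 395, r = 22);
translate([22, 249, 0]) cylinder(h = 395, r = 22);
translate([318, 249, 0]) cylinder(h = 395, r = 22);
translate([44, 11, 433]) {
  translate([0, 0, 353]) cube([279, 260, 35]);
  translate([18, 18, 0]) cylinder(h = 353, r = 18);
  translate([261, 18, 0]) cylinder(h = 353, r = 18);
  translate([18, 242, 0]) cylinder(h = 353, r = 18);
  translate([261, 242, 0]) cylinder(h = 353, r = 18);
}
translate([0, -655, 0]) {
  cube([22, 275, 673]);
  translate([1045, 0, 0]) cube([22, 275, 673]);
  translate([22, 0, 0]) cube([1023, 275, 31]);
  translate([22, 0, 295]) cube([1023, 275, 31]);
  translate([22, 0, 590]) cube([1023, 275, 31]);
}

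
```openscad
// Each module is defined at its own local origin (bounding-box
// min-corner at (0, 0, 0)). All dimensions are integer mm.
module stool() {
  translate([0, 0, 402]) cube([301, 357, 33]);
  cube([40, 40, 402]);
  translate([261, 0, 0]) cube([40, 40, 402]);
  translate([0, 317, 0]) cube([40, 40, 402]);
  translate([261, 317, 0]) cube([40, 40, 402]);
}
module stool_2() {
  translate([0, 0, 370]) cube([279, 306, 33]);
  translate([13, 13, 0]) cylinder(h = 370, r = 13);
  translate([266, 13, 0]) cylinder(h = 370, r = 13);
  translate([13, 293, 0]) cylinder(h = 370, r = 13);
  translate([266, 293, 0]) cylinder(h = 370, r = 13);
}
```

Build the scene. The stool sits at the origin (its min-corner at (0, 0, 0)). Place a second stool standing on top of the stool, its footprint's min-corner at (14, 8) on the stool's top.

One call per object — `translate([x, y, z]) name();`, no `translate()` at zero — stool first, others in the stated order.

stool();
translate([14, 8, 435]) stool_2();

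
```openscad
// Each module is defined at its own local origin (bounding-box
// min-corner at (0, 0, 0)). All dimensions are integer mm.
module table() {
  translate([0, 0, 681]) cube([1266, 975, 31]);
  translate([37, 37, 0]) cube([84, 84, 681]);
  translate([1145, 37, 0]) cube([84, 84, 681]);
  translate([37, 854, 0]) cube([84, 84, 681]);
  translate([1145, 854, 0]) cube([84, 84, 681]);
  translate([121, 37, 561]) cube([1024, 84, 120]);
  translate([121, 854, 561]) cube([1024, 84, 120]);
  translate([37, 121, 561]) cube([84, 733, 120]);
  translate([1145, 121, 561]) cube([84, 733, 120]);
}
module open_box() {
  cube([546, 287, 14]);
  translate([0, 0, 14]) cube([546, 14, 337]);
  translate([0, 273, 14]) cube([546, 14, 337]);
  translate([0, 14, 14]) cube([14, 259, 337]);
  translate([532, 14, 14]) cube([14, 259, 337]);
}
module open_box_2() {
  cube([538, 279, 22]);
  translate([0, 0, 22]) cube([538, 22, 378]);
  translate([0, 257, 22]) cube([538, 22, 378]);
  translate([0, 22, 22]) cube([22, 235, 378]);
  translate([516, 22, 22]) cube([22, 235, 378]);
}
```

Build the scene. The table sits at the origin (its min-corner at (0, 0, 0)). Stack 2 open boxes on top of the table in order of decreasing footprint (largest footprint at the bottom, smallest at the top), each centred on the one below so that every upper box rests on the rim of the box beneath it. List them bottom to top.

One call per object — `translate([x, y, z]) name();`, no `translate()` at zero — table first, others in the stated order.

table();
translate([360, 344, 712]) open_box();
translate([364, 348, 1063]) open_box_2();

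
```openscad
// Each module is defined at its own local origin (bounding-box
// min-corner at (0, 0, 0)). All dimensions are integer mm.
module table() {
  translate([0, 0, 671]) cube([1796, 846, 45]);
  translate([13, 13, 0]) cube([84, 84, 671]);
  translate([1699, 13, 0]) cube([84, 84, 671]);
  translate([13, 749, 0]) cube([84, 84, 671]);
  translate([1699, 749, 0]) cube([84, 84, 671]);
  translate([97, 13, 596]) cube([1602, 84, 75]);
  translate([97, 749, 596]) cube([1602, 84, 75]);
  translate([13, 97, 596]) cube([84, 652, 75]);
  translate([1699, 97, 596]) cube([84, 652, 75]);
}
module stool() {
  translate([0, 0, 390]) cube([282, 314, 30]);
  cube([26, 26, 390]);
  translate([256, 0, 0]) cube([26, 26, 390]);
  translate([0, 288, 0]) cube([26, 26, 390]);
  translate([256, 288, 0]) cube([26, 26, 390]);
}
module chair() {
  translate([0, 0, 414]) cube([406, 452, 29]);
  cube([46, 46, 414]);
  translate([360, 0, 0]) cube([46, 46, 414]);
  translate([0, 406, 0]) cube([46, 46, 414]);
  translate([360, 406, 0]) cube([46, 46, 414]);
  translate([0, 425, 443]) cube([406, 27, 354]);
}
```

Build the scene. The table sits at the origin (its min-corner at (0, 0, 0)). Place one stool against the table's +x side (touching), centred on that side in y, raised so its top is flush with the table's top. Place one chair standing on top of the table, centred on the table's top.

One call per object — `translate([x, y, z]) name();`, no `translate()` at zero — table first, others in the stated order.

table();
translate([1796, 266, 296]) stool();
translate([695, 197, 716]) chair();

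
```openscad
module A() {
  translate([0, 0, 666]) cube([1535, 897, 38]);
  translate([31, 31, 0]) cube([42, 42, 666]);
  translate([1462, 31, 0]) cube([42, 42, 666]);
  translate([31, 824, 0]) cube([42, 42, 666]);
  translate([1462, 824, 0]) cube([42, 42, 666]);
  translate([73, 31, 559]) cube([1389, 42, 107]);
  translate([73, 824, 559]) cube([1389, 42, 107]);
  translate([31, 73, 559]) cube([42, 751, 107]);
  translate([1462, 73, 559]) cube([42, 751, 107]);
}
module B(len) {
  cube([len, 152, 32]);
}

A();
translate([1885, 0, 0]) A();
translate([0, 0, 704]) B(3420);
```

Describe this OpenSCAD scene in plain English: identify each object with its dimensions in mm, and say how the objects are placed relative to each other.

A is a table: top 1535 mm (x) × 897 mm (y), 38 mm thick, upper face at z = 704 mm, on four 42×42 mm square legs, each inset 31 mm from the nearest pair of top edges, running from z = 0 to the bottom of the top. Four apron rails, 42 mm thick and 107 mm tall, run between adjacent legs with their top edges flush with the underside of the top and their outer faces flush with the legs' outer faces.

B is a rectangular beam 3420 mm long (x), 152 mm deep (y), 32 mm thick (z).

The beam spans the tops of two tables placed 350 mm apart, resting at z = 704 mm.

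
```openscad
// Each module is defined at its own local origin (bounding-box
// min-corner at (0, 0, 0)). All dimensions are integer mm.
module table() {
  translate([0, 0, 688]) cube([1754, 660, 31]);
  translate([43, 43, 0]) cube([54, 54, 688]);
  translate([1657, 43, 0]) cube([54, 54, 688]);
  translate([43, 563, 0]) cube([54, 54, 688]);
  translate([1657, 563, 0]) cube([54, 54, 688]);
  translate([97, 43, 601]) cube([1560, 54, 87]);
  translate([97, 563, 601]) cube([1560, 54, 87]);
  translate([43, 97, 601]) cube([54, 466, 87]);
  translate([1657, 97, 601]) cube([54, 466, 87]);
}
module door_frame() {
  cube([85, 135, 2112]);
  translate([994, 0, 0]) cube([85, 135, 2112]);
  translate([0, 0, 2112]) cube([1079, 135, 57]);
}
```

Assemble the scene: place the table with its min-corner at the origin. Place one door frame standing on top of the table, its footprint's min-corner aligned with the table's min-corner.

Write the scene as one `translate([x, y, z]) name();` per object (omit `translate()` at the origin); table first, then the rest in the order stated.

table();
translate([0, 0, 719]) door_frame();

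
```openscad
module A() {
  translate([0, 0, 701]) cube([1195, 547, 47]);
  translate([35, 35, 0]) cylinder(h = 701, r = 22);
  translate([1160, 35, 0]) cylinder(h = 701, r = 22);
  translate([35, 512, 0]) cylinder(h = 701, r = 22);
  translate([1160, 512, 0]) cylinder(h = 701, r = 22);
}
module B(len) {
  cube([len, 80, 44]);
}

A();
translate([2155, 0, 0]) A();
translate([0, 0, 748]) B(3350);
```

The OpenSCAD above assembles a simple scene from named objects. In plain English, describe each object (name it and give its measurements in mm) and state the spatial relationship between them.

A is a rectangular dining table. The top is 1195×547×47 mm with its upper surface at z = 748 mm. It stands on four round legs of 44 mm diameter, each leg's bounding box inset 13 mm from the nearest pair of top edges, running from the floor to the underside of the top.

B is a rectangular beam 3350 mm long (x), 80 mm deep (y), 44 mm thick (z).

The beam spans the tops of two tables placed 960 mm apart, resting at z = 748 mm.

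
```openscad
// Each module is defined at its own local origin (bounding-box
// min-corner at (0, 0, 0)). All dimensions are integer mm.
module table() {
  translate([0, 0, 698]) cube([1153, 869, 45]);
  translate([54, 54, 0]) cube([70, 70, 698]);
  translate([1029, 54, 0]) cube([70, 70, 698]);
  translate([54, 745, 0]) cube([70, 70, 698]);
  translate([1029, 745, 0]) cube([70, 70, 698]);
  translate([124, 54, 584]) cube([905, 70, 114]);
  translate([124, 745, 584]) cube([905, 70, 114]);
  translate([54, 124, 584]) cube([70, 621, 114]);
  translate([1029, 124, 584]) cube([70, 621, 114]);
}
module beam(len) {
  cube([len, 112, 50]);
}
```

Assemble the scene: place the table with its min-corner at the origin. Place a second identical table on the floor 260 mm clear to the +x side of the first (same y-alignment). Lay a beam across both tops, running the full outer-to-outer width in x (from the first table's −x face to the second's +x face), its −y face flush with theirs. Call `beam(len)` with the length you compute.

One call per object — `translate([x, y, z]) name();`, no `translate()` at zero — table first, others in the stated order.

table();
translate([1413, 0, 0]) table();
translate([0, 0, 743]) beam(2566);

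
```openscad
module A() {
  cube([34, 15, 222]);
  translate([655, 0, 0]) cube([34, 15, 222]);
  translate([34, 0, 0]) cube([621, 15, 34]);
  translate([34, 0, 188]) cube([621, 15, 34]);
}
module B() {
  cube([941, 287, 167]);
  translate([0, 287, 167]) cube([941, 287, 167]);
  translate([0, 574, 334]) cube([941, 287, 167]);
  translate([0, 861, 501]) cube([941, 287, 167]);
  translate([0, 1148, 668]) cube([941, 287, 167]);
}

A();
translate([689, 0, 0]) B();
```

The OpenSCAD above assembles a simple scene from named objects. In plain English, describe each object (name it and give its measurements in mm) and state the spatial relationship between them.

A is a picture frame with a 621×154 mm rectangular opening (x by z) and a uniform 34 mm border on every side. Frame depth is 15 mm along y. It is built from two vertical stiles running the full outside height and two horizontal rails spanning the gap between the stiles.

B is a run of 5 identical solid stair steps. Each tread is 941×287 mm and each step block is 167 mm high. Step 1 rests on the floor; step k is offset from step 1 by (k−1)×287 mm in y and (k−1)×167 mm in z.

The staircase is against the picture frame's +x side, with their −y faces flush.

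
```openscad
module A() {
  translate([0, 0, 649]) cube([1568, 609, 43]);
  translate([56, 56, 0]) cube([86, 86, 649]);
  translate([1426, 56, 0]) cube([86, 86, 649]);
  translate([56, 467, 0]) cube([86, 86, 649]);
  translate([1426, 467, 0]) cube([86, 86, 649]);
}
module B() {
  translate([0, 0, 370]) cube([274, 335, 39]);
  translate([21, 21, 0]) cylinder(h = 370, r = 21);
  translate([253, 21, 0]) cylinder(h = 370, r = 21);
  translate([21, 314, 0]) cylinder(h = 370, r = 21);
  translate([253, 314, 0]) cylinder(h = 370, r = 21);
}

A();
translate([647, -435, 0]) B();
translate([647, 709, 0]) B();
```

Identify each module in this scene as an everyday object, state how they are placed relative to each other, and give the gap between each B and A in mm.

A is a table. B is a stool. Two stools sit around the table at the −y, +y sides. The gap between each stool and the table is 100 mm.

Each stool's nearest face is 100 mm from the table's bounding box.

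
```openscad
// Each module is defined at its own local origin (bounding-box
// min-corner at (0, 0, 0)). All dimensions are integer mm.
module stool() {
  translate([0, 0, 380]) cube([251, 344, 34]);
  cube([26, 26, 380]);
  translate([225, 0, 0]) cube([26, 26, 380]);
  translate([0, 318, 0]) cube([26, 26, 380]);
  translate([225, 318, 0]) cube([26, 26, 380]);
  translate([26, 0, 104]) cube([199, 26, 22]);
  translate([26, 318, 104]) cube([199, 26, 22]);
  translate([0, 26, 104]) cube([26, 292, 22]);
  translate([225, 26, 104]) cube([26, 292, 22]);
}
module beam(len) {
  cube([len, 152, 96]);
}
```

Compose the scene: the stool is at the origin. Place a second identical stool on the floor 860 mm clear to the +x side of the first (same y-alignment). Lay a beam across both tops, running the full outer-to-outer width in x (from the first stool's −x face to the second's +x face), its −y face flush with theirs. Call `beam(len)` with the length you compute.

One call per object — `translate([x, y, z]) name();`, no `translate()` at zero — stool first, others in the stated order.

stool();
translate([1111, 0, 0]) stool();
translate([0, 0, 414]) beam(1362);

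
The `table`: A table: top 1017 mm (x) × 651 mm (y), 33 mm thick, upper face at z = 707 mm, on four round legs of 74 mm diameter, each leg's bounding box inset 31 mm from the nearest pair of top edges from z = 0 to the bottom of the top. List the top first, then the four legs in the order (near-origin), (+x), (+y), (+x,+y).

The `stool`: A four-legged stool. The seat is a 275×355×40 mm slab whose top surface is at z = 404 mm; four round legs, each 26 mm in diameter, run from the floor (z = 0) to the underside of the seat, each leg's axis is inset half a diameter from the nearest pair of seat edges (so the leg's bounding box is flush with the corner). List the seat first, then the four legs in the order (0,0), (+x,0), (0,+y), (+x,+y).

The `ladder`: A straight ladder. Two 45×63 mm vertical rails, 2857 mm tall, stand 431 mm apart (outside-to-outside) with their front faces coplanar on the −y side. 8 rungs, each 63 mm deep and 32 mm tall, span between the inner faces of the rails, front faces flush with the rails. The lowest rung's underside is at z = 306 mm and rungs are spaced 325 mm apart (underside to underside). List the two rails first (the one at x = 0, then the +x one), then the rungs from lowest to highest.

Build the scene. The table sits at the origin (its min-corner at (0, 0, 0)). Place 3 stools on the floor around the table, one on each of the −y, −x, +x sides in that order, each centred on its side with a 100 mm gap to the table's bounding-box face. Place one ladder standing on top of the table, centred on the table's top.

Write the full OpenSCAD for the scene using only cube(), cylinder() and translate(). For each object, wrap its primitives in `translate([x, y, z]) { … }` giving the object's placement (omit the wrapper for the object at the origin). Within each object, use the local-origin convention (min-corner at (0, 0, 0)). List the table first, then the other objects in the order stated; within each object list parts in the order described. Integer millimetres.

translate([0, 0, 674]) cube([1017, 651, 33]);
translate([68, 68, 0]) cylinder(h = 674, r = 37);
translate([949, 68, 0]) cylinder(h = 674, r = 37);
translate([68, 583, 0]) cylinder(h = 674, r = 37);
translate([949, 583, 0]) cylinder(h = 674, r = 37);
translate([371, -455, 0]) {
  translate([0, 0, 364]) cube([275, 355, 40]);
  translate([13, 13, 0]) cylinder(h = 364, r = 13);
  translate([262, 13, 0]) cylinder(h = 364, r = 13);
  translate([13, 342, 0]) cylinder(h = 364, r = 13);
  translate([262, 342, 0]) cylinder(h = 364, r = 13);
}
translate([-375, 148, 0]) {
  translate([0, 0, 364]) cube([275, 355, 40]);
  translate([13, 13, 0]) cylinder(h = 364, r = 13);
  translate([262, 13, 0]) cylinder(h = 364, r = 13);
  translate([13, 342, 0]) cylinder(h = 364, r = 13);
  translate([262, 342, 0]) cylinder(h = 364, r = 13);
}
translate([1117, 148, 0]) {
  translate([0, 0, 364]) cube([275, 355, 40]);
  translate([13, 13, 0]) cylinder(h = 364, r = 13);
  translate([262, 13, 0]) cylinder(h = 364, r = 13);
  translate([13, 342, 0]) cylinder(h = 364, r = 13);
  translate([262, 342, 0]) cylinder(h = 364, r = 13);
}
translate([293, 294, 707]) {
  cube([45, 63, 2857]);
  translate([386, 0, 0]) cube([45, 63, 2857]);
  translate([45, 0, 306]) cube([341, 63, 32]);
  translate([45, 0, 631]) cube([341, 63, 32]);
  translate([45, 0, 956]) cube([341, 63, 32]);
  translate([45, 0, 1281]) cube([341, 63, 32]);
  translate([45, 0, 1606]) cube([341, 63, 32]);
  translate([45, 0, 1931]) cube([341, 63, 32]);
  translate([45, 0, 2256]) cube([341, 63, 32]);
  translate([45, 0, 2581]) cube([341, 63, 32]);
}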